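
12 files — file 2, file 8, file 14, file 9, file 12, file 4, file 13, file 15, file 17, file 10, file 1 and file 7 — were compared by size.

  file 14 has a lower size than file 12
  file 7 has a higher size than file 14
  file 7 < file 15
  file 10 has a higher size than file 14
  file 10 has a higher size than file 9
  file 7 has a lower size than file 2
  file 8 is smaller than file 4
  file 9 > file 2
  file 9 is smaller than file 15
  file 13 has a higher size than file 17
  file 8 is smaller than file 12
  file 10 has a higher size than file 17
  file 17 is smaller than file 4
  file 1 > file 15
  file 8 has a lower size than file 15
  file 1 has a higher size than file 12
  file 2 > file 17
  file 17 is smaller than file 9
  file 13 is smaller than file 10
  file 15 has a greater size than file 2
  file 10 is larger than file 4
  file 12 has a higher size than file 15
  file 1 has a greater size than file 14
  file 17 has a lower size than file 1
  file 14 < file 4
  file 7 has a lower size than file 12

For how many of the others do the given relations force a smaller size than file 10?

From file 10 the given relations immediately reach file 14, file 17, file 4, file 9, file 13.
From those, file 8, file 2 — 7 in total.
From those, file 7 — 8 in total.
Nothing else is reachable below file 10; 8 in all.

8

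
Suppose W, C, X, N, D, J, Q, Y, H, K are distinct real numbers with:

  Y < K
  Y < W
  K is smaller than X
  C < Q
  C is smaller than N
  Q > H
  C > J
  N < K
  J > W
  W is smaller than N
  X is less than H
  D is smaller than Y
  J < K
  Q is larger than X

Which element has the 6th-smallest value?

N

Chaining the given pairs: D < Y < W < J < C < N < K < X < H < Q.
The 6th smallest is N.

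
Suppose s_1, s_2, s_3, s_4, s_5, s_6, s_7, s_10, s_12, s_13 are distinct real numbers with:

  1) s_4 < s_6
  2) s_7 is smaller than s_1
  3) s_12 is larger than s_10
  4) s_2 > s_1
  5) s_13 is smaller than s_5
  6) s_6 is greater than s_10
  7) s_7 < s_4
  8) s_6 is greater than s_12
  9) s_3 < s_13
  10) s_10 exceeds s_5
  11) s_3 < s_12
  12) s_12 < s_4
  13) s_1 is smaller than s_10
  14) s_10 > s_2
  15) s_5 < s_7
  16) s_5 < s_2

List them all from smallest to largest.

Each adjacent pair is fixed by a given relation: s_3 < s_13; s_13 < s_5; s_5 < s_7; s_7 < s_1; s_1 < s_2; s_2 < s_10; s_10 < s_12; s_12 < s_4; s_4 < s_6. Chaining them end to end gives the full order.

s_3 < s_13 < s_5 < s_7 < s_1 < s_2 < s_10 < s_12 < s_4 < s_6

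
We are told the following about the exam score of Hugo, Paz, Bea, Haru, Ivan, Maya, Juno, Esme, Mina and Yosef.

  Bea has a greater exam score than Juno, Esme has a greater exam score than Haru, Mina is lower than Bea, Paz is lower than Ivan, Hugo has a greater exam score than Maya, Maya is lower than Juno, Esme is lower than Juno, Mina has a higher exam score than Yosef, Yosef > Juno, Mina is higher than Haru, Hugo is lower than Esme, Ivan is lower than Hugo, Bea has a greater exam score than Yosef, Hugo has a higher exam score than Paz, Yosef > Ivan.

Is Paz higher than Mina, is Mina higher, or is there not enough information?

Link the given pairs in sequence: Paz < Ivan; Ivan < Hugo; Hugo < Esme; Esme < Juno; Juno < Yosef; Yosef < Mina.
Chaining these gives Paz < Ivan < Hugo < Esme < Juno < Yosef < Mina.
So Mina is higher.

Mina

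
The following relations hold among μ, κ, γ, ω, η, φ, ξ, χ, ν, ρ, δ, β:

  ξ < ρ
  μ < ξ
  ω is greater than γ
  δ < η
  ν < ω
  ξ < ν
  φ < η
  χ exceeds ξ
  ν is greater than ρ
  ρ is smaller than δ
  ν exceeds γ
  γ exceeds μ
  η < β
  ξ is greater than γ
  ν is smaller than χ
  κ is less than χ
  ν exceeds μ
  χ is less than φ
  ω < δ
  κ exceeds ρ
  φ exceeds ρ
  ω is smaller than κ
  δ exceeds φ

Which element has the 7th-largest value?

Chaining the given pairs: μ < γ < ξ < ρ < ν < ω < κ < χ < φ < δ < η < β.
Counting 7 from the largest end gives ω.

ω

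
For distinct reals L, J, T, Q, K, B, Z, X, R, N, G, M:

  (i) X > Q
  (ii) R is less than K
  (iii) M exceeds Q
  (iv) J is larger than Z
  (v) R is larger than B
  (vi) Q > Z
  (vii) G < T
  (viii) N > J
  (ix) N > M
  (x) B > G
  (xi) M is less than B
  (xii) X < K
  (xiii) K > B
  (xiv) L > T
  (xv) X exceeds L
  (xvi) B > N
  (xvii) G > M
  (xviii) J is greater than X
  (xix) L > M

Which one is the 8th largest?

Chaining the given pairs: Z < Q < M < G < T < L < X < J < N < B < R < K.
The 8th largest is T.

T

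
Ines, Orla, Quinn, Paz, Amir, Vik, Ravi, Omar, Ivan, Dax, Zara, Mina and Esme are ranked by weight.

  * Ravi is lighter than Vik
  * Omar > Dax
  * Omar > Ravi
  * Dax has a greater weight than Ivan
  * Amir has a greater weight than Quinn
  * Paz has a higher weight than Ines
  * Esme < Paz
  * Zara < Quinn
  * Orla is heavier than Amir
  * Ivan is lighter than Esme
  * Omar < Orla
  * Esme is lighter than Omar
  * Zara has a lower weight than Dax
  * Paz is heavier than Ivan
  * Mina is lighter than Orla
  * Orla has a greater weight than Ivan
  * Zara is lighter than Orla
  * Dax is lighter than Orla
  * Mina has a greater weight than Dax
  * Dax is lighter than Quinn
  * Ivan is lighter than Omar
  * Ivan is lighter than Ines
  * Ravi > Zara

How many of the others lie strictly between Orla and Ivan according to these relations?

6

Chaining upward from Ivan reaches: Dax, Mina, Esme, Ines, Quinn, Omar, Amir, Paz.
Chaining downward from Orla reaches: Zara, Dax, Ravi, Mina, Esme, Quinn, Omar, Amir.
Strictly between Ivan and Orla are those in both lists: Dax, Mina, Esme, Quinn, Omar, Amir — 6 elements.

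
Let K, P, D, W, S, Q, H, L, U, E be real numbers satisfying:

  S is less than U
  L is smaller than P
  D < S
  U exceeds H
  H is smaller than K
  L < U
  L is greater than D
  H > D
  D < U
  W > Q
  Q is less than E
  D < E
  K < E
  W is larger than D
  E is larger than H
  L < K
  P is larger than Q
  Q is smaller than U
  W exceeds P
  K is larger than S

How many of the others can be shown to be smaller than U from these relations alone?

The elements the relations force below U are D, L, Q, S, H — no chain reaches any other.
That is 5.

5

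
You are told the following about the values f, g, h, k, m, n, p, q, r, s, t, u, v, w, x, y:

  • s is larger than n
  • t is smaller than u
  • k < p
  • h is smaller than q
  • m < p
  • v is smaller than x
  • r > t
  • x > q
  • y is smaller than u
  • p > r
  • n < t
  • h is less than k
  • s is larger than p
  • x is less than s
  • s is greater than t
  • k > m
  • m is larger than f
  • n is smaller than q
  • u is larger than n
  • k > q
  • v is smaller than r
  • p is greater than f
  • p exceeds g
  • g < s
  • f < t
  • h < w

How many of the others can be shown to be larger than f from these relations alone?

The elements the relations force above f are m, t, r, k, u, p, s — no chain reaches any other.
That is 7.

7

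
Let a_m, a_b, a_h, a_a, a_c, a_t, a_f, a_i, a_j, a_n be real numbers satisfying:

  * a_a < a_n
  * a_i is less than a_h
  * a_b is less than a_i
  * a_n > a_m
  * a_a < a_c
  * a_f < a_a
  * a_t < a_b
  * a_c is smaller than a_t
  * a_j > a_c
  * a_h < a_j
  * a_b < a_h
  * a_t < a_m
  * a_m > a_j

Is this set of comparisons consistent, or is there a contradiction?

The single ordering a_f < a_a < a_c < a_t < a_b < a_i < a_h < a_j < a_m < a_n satisfies every listed relation, so no contradiction arises.

consistent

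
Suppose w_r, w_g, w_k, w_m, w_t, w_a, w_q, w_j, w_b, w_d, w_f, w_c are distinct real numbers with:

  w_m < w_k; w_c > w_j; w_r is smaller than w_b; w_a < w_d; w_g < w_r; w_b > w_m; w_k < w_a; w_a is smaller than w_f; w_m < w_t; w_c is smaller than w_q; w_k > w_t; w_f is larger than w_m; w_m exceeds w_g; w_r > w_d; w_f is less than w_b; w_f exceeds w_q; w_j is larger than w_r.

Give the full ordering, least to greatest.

The consecutive links are each given: w_g < w_m; w_m < w_t; w_t < w_k; w_k < w_a; w_a < w_d; w_d < w_r; w_r < w_j; w_j < w_c; w_c < w_q; w_q < w_f; w_f < w_b.

w_g < w_m < w_t < w_k < w_a < w_d < w_r < w_j < w_c < w_q < w_f < w_b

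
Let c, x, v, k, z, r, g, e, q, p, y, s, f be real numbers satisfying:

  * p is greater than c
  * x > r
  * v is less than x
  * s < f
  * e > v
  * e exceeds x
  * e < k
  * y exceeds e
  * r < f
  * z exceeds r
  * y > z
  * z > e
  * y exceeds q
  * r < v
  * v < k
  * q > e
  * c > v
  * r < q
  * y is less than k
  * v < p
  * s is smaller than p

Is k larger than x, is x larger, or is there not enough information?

k

Following the relations from x: x < e < z < y < k.
So k is larger.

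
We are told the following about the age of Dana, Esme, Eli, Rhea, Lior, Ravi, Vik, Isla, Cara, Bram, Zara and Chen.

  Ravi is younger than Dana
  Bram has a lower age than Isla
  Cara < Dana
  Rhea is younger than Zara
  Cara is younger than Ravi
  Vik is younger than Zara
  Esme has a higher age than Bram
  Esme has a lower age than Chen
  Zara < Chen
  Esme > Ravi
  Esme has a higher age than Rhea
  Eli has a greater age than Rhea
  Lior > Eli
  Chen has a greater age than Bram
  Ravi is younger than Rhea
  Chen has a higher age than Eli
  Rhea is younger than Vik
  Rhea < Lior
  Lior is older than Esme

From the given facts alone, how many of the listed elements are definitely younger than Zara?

4

From Zara the given relations immediately reach Rhea, Vik.
From those, Ravi — 3 in total.
From those, Cara — 4 in total.
No other element is forced below Zara by the given relations, so the count is 4.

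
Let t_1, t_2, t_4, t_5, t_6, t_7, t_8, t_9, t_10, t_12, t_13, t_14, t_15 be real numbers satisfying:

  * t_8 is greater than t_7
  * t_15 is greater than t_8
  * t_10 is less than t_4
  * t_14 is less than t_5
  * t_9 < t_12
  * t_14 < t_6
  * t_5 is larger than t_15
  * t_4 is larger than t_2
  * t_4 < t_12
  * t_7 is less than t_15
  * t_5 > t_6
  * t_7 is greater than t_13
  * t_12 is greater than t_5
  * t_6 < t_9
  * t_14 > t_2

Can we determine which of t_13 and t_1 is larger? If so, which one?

Following every chain through t_13: above t_13 we get t_7, t_8, t_15, t_5, t_12.
t_1 is not reached, and no chain runs the other way from t_1 to t_13.
So the given relations leave the order of t_13 and t_1 undetermined.

undetermined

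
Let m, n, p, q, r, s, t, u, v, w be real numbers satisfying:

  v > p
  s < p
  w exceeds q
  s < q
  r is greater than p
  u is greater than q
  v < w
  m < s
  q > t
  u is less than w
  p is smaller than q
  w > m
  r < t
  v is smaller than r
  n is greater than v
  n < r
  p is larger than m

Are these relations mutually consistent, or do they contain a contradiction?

Every relation is compatible with m < s < p < v < n < r < t < q < u < w; the set is consistent.

consistent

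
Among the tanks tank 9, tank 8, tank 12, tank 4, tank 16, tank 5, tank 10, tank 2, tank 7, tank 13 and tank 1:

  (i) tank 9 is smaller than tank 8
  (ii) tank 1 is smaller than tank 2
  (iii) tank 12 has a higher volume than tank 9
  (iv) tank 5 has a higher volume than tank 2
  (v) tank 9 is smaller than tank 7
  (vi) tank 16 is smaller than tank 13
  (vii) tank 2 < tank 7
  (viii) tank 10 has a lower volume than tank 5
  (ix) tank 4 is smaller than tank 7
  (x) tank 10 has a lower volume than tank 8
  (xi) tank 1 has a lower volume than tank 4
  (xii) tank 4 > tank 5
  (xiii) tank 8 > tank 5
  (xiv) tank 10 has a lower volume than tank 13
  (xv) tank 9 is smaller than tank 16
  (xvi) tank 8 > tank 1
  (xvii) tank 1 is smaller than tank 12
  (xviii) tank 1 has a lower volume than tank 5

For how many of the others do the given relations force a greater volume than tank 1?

6

The elements the relations force above tank 1 are tank 2, tank 5, tank 8, tank 12, tank 4, tank 7 — no chain reaches any other.
That is 6.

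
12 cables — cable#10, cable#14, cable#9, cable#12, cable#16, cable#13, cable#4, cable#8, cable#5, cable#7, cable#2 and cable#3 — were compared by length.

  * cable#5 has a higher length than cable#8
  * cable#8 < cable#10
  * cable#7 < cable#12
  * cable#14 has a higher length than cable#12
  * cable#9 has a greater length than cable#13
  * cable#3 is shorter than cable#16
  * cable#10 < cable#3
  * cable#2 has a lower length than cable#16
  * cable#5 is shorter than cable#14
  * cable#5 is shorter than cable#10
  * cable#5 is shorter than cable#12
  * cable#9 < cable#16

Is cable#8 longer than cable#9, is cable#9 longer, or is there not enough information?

Following every chain through cable#8: above cable#8 we get cable#5, cable#10, cable#3, cable#12, cable#14, cable#16.
cable#9 is not reached, and no chain runs the other way from cable#9 to cable#8.
So the given relations leave the order of cable#8 and cable#9 undetermined.

undetermined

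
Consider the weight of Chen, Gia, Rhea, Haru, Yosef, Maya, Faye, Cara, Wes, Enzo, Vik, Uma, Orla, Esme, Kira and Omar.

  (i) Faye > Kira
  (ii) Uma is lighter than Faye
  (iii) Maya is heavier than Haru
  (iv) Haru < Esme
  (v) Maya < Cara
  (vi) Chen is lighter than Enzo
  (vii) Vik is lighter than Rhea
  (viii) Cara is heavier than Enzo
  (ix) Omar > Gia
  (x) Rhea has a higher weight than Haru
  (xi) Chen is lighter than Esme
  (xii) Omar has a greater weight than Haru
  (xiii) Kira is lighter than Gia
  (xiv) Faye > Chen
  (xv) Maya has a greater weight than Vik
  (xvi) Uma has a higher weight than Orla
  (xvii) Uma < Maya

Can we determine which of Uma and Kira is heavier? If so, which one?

undetermined

Following every chain through Uma: above Uma we get Faye, Maya, Cara; below Uma we get Orla.
Kira is not reached, and no chain runs the other way from Kira to Uma.
So the given relations leave the order of Uma and Kira undetermined.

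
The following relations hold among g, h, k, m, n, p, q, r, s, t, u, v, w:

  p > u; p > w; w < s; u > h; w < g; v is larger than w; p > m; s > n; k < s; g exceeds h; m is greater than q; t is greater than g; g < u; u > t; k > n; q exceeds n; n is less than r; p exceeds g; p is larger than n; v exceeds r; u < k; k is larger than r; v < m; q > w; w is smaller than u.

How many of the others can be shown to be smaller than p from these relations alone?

10

From p the given relations immediately reach n, w, g, u, m.
From those, h, q, t, v — 9 in total.
From those, r — 10 in total.
No other element is forced below p by the given relations, so the count is 10.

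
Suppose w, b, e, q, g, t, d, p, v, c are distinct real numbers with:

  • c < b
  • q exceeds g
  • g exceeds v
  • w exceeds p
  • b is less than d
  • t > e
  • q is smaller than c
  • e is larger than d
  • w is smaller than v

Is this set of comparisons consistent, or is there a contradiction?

consistent

The single ordering p < w < v < g < q < c < b < d < e < t satisfies every listed relation, so no contradiction arises.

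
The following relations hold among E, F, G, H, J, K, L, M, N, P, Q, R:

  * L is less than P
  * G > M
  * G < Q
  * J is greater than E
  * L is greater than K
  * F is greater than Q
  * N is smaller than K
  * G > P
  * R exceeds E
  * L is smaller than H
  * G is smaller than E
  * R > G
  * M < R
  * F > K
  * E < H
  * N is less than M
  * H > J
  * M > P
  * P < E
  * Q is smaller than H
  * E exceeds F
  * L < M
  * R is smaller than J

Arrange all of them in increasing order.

The consecutive links are each given: N < K; K < L; L < P; P < M; M < G; G < Q; Q < F; F < E; E < R; R < J; J < H.

N < K < L < P < M < G < Q < F < E < R < J < H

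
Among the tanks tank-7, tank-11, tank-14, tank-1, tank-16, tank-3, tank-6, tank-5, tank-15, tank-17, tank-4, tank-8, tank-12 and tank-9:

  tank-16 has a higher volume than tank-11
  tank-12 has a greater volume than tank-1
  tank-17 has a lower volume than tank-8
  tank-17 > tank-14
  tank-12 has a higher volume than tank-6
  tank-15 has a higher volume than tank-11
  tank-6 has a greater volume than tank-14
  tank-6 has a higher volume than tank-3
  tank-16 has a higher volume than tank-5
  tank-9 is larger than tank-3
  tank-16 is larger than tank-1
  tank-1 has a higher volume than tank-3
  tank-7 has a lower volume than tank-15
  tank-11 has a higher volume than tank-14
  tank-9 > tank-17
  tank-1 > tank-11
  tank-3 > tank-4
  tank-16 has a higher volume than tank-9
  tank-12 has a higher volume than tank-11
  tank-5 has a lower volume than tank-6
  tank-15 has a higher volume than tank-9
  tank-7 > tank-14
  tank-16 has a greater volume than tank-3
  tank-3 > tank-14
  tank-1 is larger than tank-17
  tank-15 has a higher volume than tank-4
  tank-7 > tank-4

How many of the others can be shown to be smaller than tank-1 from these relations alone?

From tank-1 the given relations immediately reach tank-11, tank-3, tank-17.
From those, tank-14, tank-4 — 5 in total.
Nothing else is reachable below tank-1; 5 in all.

5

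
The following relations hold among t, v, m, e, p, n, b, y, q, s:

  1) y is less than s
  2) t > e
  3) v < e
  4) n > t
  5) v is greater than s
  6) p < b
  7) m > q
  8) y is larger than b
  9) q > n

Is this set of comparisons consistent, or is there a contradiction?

consistent

The single ordering p < b < y < s < v < e < t < n < q < m satisfies every listed relation, so no contradiction arises.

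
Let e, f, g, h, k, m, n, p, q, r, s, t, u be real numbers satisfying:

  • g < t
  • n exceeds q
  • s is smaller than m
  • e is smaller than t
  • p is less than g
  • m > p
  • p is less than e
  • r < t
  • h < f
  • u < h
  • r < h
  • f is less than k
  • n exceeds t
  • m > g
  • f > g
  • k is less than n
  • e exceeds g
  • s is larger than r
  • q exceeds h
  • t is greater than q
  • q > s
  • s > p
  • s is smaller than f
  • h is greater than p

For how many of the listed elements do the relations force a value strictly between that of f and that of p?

3

Chaining upward from p reaches: g, e, s, h, k, q, m, t, n.
Chaining downward from f reaches: r, g, s, u, h.
Strictly between p and f are those in both lists: g, s, h — 3 elements.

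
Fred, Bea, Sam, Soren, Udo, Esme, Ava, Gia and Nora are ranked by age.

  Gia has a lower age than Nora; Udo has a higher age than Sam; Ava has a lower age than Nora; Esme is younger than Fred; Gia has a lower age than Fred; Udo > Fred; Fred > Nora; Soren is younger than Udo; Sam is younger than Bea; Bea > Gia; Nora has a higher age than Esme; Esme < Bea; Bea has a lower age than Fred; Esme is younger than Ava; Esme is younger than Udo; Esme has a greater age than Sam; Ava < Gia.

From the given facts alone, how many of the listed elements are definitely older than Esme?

From Esme the given relations immediately reach Ava, Bea, Nora, Fred, Udo.
From those, Gia — 6 in total.
Nothing else is reachable above Esme; 6 in all.

6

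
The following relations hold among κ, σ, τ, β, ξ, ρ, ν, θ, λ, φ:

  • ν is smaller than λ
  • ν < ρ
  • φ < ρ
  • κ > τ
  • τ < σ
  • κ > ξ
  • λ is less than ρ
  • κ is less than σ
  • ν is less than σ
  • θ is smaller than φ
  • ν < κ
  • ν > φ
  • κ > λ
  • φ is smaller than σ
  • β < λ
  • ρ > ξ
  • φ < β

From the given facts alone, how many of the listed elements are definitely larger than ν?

Directly above ν: λ, κ, σ, ρ.
Nothing else is reachable above ν; 4 in all.

4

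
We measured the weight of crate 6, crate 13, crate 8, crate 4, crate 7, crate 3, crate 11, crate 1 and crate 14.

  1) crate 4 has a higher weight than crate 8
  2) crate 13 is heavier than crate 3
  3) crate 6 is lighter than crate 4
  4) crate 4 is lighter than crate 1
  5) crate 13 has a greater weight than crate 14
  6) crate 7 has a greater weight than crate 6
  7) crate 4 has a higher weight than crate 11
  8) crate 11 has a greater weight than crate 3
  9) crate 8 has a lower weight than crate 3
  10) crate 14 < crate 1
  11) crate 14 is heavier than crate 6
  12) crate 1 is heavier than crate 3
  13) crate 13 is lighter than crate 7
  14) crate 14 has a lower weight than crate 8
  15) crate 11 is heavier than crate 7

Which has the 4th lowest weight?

crate 3

The consecutive relations fix a unique order: crate 6 < crate 14 < crate 8 < crate 3 < crate 13 < crate 7 < crate 11 < crate 4 < crate 1.
The 4th smallest is crate 3.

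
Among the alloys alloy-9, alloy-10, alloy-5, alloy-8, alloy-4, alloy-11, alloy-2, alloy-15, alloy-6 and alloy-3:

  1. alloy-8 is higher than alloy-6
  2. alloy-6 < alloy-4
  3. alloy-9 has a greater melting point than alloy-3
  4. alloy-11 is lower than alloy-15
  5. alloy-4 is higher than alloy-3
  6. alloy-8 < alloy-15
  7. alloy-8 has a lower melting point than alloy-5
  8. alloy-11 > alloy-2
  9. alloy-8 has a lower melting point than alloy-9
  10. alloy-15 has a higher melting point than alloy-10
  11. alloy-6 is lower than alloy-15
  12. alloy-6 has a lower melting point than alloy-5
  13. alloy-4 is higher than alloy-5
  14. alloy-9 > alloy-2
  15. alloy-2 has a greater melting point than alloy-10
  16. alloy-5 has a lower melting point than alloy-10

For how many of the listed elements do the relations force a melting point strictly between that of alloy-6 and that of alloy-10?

2

The relations place alloy-6 below alloy-10. An element lies strictly between them when it is forced above alloy-6 and also forced below alloy-10.
Above alloy-6: {alloy-8, alloy-5, alloy-2, alloy-4, alloy-11, alloy-15, alloy-9}. Below alloy-10: {alloy-8, alloy-5}.
Intersection: {alloy-8, alloy-5} — 2.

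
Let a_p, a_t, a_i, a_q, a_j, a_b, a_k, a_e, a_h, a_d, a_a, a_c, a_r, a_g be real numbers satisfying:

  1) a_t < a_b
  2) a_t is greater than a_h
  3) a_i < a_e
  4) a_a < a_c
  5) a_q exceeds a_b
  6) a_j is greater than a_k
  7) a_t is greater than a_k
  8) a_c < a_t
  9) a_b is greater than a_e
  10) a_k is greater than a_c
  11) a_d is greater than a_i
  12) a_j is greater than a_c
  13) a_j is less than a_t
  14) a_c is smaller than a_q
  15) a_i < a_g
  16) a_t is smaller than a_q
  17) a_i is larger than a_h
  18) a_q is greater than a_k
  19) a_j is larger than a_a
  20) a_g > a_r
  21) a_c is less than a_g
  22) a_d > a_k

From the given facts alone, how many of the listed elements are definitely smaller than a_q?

9

The elements the relations force below a_q are a_h, a_i, a_e, a_a, a_c, a_k, a_j, a_t, a_b — no chain reaches any other.
That is 9.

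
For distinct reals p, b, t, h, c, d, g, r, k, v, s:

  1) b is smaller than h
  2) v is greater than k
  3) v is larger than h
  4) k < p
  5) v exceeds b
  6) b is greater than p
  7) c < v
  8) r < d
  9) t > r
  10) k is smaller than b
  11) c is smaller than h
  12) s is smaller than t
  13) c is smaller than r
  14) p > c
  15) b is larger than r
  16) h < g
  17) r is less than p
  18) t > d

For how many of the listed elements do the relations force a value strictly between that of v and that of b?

Chaining upward from b reaches: h, g.
Chaining downward from v reaches: k, c, r, p, h.
Strictly between b and v are those in both lists: h — 1 element.

1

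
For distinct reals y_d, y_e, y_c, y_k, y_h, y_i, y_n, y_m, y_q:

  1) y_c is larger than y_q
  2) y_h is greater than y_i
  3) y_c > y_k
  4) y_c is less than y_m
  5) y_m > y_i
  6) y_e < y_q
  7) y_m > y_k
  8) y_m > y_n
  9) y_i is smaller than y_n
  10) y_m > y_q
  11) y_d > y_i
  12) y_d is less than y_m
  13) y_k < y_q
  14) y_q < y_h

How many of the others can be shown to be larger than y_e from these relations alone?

4

The elements the relations force above y_e are y_q, y_h, y_c, y_m — no chain reaches any other.
That is 4.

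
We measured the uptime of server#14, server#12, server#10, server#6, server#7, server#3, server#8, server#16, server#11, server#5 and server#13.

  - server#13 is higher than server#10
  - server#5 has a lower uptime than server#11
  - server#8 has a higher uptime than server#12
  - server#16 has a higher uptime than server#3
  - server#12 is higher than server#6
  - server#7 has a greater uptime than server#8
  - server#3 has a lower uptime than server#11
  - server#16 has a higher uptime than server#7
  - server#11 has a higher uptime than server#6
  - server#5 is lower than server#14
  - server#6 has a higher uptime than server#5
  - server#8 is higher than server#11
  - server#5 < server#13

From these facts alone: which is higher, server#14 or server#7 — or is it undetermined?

Following every chain through server#14: below server#14 we get server#5.
server#7 is not reached, and no chain runs the other way from server#7 to server#14.
So the given relations leave the order of server#14 and server#7 undetermined.

undetermined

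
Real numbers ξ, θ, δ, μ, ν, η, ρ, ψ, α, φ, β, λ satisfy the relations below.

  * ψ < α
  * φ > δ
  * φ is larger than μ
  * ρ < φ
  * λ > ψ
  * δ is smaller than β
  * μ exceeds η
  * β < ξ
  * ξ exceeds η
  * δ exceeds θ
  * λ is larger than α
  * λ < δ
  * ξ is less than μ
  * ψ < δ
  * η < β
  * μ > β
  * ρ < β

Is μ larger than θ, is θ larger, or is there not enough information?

μ

The relevant relations are θ < δ; δ < β; β < ξ; ξ < μ.
Chaining these gives θ < δ < β < ξ < μ.
So μ is larger.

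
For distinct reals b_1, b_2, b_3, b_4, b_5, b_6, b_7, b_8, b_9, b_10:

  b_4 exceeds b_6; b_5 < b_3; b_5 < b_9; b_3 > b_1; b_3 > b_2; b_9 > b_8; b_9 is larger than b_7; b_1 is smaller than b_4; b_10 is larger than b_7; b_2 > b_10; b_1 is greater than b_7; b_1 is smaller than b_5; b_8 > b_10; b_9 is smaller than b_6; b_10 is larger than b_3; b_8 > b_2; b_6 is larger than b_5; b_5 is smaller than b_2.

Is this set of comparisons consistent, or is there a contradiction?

We have b_10 < b_2 stated directly, yet also b_2 < b_3 < b_10 by chaining the others — so b_2 < b_10. Contradiction.

inconsistent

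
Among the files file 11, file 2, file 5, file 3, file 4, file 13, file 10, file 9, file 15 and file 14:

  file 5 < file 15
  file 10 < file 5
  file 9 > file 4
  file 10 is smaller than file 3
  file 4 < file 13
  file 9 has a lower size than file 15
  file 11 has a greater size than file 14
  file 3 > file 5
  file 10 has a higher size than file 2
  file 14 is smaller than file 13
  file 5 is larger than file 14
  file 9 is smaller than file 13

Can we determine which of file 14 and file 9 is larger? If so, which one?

undetermined

Following every chain through file 14: above file 14 we get file 5, file 3, file 11, file 13, file 15.
file 9 is not reached, and no chain runs the other way from file 9 to file 14.
So the given relations leave the order of file 14 and file 9 undetermined.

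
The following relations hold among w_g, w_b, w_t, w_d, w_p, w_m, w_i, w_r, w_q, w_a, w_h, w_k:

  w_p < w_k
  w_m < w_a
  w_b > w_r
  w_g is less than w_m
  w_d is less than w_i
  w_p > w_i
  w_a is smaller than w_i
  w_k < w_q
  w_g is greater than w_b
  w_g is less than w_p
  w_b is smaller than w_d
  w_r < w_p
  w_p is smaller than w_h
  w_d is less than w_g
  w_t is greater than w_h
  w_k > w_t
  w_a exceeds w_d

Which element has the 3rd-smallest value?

The consecutive relations fix a unique order: w_r < w_b < w_d < w_g < w_m < w_a < w_i < w_p < w_h < w_t < w_k < w_q.
The 3rd smallest is w_d.

w_d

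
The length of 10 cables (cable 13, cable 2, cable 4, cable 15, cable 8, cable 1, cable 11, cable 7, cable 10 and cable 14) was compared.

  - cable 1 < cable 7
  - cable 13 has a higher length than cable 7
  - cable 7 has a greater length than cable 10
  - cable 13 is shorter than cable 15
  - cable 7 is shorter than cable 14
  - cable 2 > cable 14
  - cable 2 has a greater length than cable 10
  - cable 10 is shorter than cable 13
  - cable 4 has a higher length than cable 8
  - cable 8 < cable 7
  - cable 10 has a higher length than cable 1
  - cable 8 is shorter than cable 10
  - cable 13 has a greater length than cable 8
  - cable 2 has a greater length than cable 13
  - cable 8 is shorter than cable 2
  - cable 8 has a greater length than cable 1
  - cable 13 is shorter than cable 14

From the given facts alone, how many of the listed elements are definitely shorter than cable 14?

5

The elements the relations force below cable 14 are cable 1, cable 8, cable 10, cable 7, cable 13 — no chain reaches any other.
That is 5.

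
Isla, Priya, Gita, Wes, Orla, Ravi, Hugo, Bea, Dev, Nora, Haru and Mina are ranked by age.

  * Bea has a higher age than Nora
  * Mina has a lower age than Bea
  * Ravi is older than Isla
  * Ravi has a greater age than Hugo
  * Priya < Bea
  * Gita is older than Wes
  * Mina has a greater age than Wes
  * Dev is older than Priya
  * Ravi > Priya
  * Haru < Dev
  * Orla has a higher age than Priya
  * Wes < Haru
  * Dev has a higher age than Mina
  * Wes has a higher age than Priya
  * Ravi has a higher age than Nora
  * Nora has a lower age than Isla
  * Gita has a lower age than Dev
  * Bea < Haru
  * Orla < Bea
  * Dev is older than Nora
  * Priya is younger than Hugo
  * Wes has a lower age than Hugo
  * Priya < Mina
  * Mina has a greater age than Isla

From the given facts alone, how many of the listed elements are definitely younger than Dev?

From Dev the given relations immediately reach Priya, Nora, Gita, Mina, Haru.
From those, Wes, Isla, Bea — 8 in total.
From those, Orla — 9 in total.
No other element is forced below Dev by the given relations, so the count is 9.

9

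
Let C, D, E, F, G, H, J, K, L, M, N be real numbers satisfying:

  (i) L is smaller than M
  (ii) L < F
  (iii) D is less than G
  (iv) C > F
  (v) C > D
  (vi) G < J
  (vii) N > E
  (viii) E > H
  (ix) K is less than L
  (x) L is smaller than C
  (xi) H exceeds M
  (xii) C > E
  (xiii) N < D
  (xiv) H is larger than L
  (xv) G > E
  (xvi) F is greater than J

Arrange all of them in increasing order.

Each adjacent pair is fixed by a given relation: K < L; L < M; M < H; H < E; E < N; N < D; D < G; G < J; J < F; F < C. Chaining them end to end gives the full order.

K < L < M < H < E < N < D < G < J < F < C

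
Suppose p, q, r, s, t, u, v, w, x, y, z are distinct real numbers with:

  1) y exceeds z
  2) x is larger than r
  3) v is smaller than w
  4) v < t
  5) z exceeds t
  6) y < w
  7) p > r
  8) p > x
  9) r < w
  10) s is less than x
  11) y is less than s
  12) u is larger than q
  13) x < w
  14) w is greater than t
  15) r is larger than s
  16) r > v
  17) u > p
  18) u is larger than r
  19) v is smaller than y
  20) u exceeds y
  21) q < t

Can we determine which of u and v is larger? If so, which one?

u

Chaining the given relations: v < t < z < y < s < r < x < p < u.
So u is larger.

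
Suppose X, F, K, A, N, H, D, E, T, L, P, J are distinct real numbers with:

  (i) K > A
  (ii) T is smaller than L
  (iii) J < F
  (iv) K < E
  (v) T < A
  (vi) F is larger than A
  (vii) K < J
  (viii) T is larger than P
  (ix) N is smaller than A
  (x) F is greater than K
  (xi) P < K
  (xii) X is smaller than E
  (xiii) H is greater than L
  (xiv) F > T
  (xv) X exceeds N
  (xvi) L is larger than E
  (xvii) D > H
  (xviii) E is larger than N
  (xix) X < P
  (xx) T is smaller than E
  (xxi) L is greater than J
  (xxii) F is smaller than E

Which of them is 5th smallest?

Chaining the given pairs: N < X < P < T < A < K < J < F < E < L < H < D.
Counting 5 from the smallest end gives A.

A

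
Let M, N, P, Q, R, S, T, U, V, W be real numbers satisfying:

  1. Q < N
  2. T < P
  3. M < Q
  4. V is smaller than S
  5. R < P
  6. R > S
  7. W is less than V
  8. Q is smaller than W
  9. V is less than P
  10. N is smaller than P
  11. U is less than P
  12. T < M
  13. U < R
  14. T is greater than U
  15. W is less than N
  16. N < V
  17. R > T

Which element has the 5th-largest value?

Piecing the relations together gives one ordering: U < T < M < Q < W < N < V < S < R < P.
Counting 5 from the largest end gives N.

N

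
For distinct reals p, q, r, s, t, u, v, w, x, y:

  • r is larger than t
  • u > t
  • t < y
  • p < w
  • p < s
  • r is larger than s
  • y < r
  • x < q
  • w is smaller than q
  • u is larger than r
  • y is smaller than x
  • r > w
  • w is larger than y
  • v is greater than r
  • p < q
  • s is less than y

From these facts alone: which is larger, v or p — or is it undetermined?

v

p < s < y < w < r < v, by transitivity through s, y, w, r.
So v is larger.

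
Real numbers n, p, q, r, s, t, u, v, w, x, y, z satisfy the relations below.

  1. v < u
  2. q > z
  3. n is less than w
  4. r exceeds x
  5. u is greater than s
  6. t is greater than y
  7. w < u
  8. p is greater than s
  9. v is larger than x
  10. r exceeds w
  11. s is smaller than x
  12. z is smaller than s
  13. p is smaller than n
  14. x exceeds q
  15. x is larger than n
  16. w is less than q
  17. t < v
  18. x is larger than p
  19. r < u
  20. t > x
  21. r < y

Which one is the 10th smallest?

Chaining the given pairs: z < s < p < n < w < q < x < r < y < t < v < u.
The 10th smallest is t.

t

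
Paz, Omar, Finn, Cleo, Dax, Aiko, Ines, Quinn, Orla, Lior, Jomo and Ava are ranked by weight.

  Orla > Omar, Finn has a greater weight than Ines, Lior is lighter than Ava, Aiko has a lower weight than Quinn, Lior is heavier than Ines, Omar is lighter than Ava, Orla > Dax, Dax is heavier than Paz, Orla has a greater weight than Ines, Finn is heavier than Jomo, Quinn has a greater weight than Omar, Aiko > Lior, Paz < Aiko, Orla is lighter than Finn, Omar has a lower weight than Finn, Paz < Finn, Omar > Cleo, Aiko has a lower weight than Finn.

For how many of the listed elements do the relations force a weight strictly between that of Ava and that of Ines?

1

The relations place Ines below Ava. An element lies strictly between them when it is forced above Ines and also forced below Ava.
Above Ines: {Orla, Lior, Aiko, Quinn, Finn}. Below Ava: {Cleo, Omar, Lior}.
Intersection: {Lior} — 1.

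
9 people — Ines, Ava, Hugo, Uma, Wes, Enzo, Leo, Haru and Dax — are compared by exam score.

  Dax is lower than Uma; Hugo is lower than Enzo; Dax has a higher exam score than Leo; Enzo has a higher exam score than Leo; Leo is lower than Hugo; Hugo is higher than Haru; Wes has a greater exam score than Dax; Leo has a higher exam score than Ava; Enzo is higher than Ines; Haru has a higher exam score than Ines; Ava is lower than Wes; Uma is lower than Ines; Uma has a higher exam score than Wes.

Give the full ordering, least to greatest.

Ava < Leo < Dax < Wes < Uma < Ines < Haru < Hugo < Enzo

Nothing is placed below Ava, so it is least; from there Ava < Leo; Leo < Dax; Dax < Wes; Wes < Uma; Uma < Ines; Ines < Haru; Haru < Hugo; Hugo < Enzo, each given directly.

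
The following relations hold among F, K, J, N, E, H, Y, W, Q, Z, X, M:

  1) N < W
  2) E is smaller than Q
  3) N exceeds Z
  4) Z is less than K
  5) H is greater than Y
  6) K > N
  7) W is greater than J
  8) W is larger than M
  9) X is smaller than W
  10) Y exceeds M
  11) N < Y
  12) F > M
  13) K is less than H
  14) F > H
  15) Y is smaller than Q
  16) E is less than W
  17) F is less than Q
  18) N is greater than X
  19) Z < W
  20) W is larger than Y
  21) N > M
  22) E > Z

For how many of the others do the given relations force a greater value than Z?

8

From Z the given relations immediately reach E, N, W, K.
From those, Y, H, Q — 7 in total.
From those, F — 8 in total.
Nothing else is reachable above Z; 8 in all.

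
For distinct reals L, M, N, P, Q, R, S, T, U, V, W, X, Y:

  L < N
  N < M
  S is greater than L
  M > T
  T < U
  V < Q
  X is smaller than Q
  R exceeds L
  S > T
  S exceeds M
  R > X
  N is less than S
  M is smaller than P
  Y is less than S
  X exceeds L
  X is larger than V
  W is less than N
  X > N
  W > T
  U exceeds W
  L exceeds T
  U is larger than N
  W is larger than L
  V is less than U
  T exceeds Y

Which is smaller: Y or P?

Y

Chaining the given relations: Y < T < L < W < N < M < P.
So Y < P; Y is the smaller of the two.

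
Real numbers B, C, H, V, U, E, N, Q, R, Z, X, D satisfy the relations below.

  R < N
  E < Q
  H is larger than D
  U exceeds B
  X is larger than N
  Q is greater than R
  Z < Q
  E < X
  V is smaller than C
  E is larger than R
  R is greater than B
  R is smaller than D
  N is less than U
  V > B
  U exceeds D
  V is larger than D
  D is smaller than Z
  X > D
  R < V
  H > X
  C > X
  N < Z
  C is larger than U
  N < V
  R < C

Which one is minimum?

B

Chaining upward from B: directly above it, R, U, V; then E, N, D, C, Q; then Z, X, H.
That covers every other element, and nothing is given below B, so B is the minimum.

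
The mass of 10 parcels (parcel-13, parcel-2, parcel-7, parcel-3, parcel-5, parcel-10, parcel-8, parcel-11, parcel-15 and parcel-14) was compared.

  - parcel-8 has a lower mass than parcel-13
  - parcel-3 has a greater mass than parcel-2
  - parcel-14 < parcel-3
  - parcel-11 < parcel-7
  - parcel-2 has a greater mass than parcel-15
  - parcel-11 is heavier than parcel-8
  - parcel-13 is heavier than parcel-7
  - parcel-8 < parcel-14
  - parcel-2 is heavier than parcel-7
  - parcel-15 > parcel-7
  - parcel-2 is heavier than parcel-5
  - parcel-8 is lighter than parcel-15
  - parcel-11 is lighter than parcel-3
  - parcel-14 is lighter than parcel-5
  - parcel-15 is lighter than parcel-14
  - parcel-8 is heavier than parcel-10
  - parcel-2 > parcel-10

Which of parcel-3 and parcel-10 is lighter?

parcel-10 < parcel-8 < parcel-11 < parcel-7 < parcel-15 < parcel-14 < parcel-5 < parcel-2 < parcel-3, by transitivity through parcel-8, parcel-11, parcel-7, parcel-15, parcel-14, parcel-5, parcel-2.
So parcel-10 < parcel-3; parcel-10 is the lighter of the two.

parcel-10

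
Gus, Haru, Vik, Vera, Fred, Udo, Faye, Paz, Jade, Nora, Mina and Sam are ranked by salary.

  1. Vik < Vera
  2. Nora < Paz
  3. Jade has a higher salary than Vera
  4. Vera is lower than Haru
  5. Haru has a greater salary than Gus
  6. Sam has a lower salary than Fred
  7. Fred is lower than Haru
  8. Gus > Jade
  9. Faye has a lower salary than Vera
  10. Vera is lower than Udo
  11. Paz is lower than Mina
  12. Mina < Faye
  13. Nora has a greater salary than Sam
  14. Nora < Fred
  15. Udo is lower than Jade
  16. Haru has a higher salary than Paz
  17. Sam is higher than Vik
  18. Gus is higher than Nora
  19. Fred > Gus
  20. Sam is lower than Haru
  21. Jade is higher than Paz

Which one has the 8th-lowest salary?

Udo

Chaining the given pairs: Vik < Sam < Nora < Paz < Mina < Faye < Vera < Udo < Jade < Gus < Fred < Haru.
The 8th smallest is Udo.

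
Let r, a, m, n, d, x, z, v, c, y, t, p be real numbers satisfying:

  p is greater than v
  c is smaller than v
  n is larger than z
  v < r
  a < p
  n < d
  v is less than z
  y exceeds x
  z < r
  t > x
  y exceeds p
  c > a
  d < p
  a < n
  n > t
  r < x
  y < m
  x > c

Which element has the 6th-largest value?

t

Chaining the given pairs: a < c < v < z < r < x < t < n < d < p < y < m.
The 6th largest is t.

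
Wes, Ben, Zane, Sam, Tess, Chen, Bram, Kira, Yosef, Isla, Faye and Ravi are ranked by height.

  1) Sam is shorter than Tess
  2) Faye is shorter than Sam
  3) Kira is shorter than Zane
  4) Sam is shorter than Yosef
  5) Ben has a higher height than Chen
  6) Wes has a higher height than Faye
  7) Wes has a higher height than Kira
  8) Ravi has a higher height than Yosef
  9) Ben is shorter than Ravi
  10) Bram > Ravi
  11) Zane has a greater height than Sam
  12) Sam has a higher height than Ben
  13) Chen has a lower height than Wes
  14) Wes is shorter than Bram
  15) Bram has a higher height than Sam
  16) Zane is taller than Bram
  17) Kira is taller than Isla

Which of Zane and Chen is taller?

Following the relations from Chen: Chen < Ben < Sam < Yosef < Ravi < Bram < Zane.
So Chen < Zane; Zane is the taller of the two.

Zane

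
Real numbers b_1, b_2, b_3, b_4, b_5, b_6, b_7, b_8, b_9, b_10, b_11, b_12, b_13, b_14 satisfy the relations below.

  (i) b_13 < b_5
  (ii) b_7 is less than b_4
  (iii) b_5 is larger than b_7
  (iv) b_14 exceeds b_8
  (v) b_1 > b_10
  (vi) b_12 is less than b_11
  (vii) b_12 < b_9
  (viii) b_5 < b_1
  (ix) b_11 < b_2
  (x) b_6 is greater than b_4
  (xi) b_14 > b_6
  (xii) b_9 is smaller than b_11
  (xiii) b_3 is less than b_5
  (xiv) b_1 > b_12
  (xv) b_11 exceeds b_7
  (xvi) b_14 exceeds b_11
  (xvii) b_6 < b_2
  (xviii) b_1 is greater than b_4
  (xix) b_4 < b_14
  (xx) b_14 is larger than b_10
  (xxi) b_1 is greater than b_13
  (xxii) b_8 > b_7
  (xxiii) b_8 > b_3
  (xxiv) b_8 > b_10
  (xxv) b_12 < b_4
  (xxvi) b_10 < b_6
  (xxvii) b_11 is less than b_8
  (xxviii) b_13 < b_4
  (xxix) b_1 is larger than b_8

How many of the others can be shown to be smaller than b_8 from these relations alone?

6

From b_8 the given relations immediately reach b_10, b_3, b_7, b_11.
From those, b_12, b_9 — 6 in total.
Nothing else is reachable below b_8; 6 in all.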